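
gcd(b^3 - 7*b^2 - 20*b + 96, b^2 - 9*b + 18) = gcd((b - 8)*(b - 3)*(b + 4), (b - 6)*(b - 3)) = b - 3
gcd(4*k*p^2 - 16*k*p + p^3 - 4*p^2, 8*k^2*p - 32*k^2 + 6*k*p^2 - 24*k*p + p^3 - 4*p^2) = 4*k*p - 16*k + p^2 - 4*p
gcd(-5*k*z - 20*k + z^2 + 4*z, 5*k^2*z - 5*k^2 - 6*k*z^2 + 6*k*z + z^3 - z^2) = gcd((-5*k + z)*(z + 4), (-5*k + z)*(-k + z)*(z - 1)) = -5*k + z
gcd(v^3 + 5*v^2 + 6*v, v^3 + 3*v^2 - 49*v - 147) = v + 3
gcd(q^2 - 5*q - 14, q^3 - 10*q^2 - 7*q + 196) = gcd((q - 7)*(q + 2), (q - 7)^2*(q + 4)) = q - 7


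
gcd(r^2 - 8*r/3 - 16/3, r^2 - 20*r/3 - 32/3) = r + 4/3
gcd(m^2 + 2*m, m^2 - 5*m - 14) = m + 2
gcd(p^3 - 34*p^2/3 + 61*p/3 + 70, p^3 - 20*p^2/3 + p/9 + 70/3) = p^2 - 13*p/3 - 10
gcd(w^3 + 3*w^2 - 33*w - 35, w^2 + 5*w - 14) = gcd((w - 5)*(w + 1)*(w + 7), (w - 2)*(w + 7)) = w + 7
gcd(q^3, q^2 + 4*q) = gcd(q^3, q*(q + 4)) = q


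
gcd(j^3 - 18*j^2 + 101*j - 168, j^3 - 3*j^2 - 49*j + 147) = j^2 - 10*j + 21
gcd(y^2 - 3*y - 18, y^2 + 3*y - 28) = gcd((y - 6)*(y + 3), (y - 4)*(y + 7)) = 1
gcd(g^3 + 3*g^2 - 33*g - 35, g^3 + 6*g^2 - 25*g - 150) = g - 5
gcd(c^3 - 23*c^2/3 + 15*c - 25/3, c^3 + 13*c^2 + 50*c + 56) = 1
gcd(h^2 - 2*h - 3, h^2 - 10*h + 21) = h - 3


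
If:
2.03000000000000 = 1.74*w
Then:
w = 1.17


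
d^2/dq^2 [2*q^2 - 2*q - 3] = 4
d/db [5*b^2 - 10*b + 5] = 10*b - 10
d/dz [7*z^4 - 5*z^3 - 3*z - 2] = 28*z^3 - 15*z^2 - 3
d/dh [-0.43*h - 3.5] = -0.430000000000000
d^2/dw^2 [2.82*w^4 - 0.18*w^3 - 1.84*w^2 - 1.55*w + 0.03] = 33.84*w^2 - 1.08*w - 3.68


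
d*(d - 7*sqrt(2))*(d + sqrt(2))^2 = d^4 - 5*sqrt(2)*d^3 - 26*d^2 - 14*sqrt(2)*d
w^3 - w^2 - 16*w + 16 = (w - 4)*(w - 1)*(w + 4)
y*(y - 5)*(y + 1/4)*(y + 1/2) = y^4 - 17*y^3/4 - 29*y^2/8 - 5*y/8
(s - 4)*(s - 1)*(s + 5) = s^3 - 21*s + 20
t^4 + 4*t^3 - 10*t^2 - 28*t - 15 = (t - 3)*(t + 1)^2*(t + 5)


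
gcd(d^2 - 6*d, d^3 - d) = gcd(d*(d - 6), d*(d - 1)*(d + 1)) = d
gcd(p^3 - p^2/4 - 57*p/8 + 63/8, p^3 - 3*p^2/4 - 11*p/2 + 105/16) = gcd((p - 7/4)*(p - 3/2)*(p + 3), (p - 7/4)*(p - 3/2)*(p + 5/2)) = p^2 - 13*p/4 + 21/8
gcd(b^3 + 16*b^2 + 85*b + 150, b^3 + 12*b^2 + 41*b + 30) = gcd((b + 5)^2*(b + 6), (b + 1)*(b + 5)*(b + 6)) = b^2 + 11*b + 30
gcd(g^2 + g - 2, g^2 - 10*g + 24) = 1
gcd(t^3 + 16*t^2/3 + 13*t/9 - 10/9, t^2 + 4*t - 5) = t + 5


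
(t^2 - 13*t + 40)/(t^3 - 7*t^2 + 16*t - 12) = (t^2 - 13*t + 40)/(t^3 - 7*t^2 + 16*t - 12)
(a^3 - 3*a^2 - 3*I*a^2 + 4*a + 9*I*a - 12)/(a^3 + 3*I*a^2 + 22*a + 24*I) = (a - 3)/(a + 6*I)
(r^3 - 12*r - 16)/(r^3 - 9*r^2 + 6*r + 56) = (r + 2)/(r - 7)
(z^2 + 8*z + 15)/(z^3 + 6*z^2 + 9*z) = (z + 5)/(z*(z + 3))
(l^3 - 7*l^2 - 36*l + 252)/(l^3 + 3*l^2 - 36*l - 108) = (l - 7)/(l + 3)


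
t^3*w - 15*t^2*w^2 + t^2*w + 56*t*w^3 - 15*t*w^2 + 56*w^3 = (t - 8*w)*(t - 7*w)*(t*w + w)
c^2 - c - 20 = (c - 5)*(c + 4)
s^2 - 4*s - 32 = (s - 8)*(s + 4)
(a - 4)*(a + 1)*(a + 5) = a^3 + 2*a^2 - 19*a - 20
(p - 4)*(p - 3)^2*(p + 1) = p^4 - 9*p^3 + 23*p^2 - 3*p - 36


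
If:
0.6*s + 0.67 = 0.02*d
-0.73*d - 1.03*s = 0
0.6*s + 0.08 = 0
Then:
No Solution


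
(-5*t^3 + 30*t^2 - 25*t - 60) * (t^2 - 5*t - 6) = -5*t^5 + 55*t^4 - 145*t^3 - 115*t^2 + 450*t + 360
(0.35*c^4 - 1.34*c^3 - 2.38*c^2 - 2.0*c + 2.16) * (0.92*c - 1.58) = 0.322*c^5 - 1.7858*c^4 - 0.0723999999999996*c^3 + 1.9204*c^2 + 5.1472*c - 3.4128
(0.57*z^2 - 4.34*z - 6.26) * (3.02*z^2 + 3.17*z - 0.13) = 1.7214*z^4 - 11.2999*z^3 - 32.7371*z^2 - 19.28*z + 0.8138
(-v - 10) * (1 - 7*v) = 7*v^2 + 69*v - 10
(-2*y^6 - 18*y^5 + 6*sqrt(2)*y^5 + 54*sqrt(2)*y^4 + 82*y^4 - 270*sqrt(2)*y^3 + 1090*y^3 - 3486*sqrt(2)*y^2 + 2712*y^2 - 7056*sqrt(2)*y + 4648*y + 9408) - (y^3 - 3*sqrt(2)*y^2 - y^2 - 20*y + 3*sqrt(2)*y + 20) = -2*y^6 - 18*y^5 + 6*sqrt(2)*y^5 + 54*sqrt(2)*y^4 + 82*y^4 - 270*sqrt(2)*y^3 + 1089*y^3 - 3483*sqrt(2)*y^2 + 2713*y^2 - 7059*sqrt(2)*y + 4668*y + 9388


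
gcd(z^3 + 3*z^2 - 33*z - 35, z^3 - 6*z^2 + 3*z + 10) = z^2 - 4*z - 5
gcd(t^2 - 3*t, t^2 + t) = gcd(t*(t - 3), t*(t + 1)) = t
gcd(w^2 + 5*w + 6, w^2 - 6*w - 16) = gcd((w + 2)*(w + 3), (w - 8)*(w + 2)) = w + 2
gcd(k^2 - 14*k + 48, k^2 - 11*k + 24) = k - 8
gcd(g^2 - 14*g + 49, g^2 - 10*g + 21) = g - 7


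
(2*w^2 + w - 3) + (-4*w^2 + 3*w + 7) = -2*w^2 + 4*w + 4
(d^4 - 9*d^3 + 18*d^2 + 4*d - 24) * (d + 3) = d^5 - 6*d^4 - 9*d^3 + 58*d^2 - 12*d - 72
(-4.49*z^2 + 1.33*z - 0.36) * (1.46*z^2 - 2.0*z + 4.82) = -6.5554*z^4 + 10.9218*z^3 - 24.8274*z^2 + 7.1306*z - 1.7352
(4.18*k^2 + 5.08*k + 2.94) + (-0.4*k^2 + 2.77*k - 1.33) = 3.78*k^2 + 7.85*k + 1.61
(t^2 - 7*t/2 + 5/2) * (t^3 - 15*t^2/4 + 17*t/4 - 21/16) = t^5 - 29*t^4/4 + 159*t^3/8 - 409*t^2/16 + 487*t/32 - 105/32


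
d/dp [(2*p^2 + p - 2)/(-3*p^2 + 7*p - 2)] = (17*p^2 - 20*p + 12)/(9*p^4 - 42*p^3 + 61*p^2 - 28*p + 4)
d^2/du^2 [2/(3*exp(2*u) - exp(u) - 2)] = 2*((1 - 12*exp(u))*(-3*exp(2*u) + exp(u) + 2) - 2*(6*exp(u) - 1)^2*exp(u))*exp(u)/(-3*exp(2*u) + exp(u) + 2)^3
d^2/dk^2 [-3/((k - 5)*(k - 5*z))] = 6*(-(k - 5)^2 - (k - 5)*(k - 5*z) - (k - 5*z)^2)/((k - 5)^3*(k - 5*z)^3)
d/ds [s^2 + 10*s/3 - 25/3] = 2*s + 10/3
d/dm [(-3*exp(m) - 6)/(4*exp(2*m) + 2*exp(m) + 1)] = (12*exp(2*m) + 48*exp(m) + 9)*exp(m)/(16*exp(4*m) + 16*exp(3*m) + 12*exp(2*m) + 4*exp(m) + 1)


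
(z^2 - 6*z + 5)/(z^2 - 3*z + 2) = (z - 5)/(z - 2)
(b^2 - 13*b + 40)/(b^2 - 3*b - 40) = (b - 5)/(b + 5)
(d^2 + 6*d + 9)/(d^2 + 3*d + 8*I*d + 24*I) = (d + 3)/(d + 8*I)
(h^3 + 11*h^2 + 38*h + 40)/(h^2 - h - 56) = (h^3 + 11*h^2 + 38*h + 40)/(h^2 - h - 56)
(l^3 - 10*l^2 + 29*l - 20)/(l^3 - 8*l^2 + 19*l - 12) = (l - 5)/(l - 3)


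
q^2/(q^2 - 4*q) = q/(q - 4)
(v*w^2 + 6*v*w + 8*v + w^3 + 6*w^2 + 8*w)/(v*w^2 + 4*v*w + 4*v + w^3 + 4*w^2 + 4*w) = (w + 4)/(w + 2)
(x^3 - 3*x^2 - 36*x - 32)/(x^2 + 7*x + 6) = (x^2 - 4*x - 32)/(x + 6)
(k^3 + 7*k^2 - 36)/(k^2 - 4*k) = (k^3 + 7*k^2 - 36)/(k*(k - 4))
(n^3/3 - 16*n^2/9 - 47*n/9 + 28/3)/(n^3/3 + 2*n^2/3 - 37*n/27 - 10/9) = 3*(3*n^2 - 25*n + 28)/(9*n^2 - 9*n - 10)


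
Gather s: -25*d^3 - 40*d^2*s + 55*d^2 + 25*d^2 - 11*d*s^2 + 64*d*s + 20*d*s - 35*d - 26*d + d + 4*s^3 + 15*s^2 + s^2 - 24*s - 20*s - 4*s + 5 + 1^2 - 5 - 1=-25*d^3 + 80*d^2 - 60*d + 4*s^3 + s^2*(16 - 11*d) + s*(-40*d^2 + 84*d - 48)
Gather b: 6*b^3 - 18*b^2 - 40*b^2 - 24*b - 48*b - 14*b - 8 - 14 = 6*b^3 - 58*b^2 - 86*b - 22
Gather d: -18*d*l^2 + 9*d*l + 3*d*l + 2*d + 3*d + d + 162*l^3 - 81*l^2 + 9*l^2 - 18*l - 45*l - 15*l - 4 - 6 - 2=d*(-18*l^2 + 12*l + 6) + 162*l^3 - 72*l^2 - 78*l - 12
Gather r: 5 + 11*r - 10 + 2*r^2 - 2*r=2*r^2 + 9*r - 5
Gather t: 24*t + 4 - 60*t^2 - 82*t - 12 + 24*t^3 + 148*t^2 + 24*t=24*t^3 + 88*t^2 - 34*t - 8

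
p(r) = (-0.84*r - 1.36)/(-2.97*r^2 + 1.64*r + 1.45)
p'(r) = (-0.84*r - 1.36)*(5.94*r - 1.64)/(-2.97*r^2 + 1.64*r + 1.45)^2 - 0.84/(-2.97*r^2 + 1.64*r + 1.45) = (-2.4948*r^2 - 8.0784*r + 1.0124)/(8.8209*r^4 - 9.7416*r^3 - 5.9234*r^2 + 4.756*r + 2.1025)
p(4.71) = 0.09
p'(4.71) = -0.03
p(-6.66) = -0.03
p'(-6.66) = -0.00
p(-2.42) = -0.03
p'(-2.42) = 0.02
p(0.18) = -0.92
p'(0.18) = -0.19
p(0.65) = -1.51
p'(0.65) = -3.33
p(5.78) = 0.07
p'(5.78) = -0.02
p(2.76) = 0.22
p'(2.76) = -0.15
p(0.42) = -1.06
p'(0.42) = -1.08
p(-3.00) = -0.04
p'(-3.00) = 0.00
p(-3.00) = -0.04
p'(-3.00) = 0.00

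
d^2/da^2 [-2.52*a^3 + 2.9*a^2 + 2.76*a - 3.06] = 5.8 - 15.12*a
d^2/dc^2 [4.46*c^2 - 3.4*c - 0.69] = 8.92000000000000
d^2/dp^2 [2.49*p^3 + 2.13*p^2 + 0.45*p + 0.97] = 14.94*p + 4.26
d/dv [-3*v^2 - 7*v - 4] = -6*v - 7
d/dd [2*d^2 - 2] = 4*d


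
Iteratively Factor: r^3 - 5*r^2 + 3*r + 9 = (r - 3)*(r^2 - 2*r - 3) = (r - 3)*(r + 1)*(r - 3)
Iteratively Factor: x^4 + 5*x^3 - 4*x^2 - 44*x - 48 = (x + 2)*(x^3 + 3*x^2 - 10*x - 24) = (x + 2)*(x + 4)*(x^2 - x - 6) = (x + 2)^2*(x + 4)*(x - 3)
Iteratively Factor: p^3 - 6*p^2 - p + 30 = (p - 3)*(p^2 - 3*p - 10) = (p - 5)*(p - 3)*(p + 2)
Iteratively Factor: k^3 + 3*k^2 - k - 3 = (k + 3)*(k^2 - 1) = (k - 1)*(k + 3)*(k + 1)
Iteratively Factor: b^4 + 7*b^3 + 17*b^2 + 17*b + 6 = (b + 1)*(b^3 + 6*b^2 + 11*b + 6) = (b + 1)*(b + 3)*(b^2 + 3*b + 2) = (b + 1)*(b + 2)*(b + 3)*(b + 1)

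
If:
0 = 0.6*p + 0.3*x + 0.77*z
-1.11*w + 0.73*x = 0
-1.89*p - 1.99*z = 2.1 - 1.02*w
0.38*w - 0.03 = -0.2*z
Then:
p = 1.90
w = 1.25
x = 1.90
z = -2.22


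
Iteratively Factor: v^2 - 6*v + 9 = (v - 3)*(v - 3)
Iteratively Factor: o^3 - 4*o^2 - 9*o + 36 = (o - 4)*(o^2 - 9) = (o - 4)*(o - 3)*(o + 3)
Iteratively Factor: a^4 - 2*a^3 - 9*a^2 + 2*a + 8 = (a + 2)*(a^3 - 4*a^2 - a + 4) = (a + 1)*(a + 2)*(a^2 - 5*a + 4) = (a - 1)*(a + 1)*(a + 2)*(a - 4)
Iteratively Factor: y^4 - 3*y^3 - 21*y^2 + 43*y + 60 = (y - 5)*(y^3 + 2*y^2 - 11*y - 12) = (y - 5)*(y + 1)*(y^2 + y - 12) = (y - 5)*(y - 3)*(y + 1)*(y + 4)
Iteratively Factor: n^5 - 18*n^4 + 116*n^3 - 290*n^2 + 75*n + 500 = (n - 5)*(n^4 - 13*n^3 + 51*n^2 - 35*n - 100) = (n - 5)^2*(n^3 - 8*n^2 + 11*n + 20) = (n - 5)^3*(n^2 - 3*n - 4) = (n - 5)^3*(n - 4)*(n + 1)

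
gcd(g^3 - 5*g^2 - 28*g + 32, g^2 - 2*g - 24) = g + 4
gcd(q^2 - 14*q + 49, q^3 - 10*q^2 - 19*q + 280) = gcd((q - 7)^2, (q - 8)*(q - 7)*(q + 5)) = q - 7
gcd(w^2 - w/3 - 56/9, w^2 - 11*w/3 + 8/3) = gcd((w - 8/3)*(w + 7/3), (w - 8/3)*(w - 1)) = w - 8/3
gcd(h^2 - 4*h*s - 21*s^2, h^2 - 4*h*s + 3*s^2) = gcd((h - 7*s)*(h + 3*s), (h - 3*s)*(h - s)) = 1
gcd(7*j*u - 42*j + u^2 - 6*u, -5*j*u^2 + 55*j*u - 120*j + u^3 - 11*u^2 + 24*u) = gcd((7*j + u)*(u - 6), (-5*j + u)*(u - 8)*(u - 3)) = 1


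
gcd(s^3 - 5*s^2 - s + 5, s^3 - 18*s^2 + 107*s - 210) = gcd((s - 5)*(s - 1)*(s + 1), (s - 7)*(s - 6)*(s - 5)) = s - 5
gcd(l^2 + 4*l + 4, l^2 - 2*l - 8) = l + 2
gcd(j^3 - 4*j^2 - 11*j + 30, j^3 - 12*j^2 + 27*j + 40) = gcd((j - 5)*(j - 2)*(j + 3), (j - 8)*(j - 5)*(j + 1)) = j - 5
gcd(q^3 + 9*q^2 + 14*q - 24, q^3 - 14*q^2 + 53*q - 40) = q - 1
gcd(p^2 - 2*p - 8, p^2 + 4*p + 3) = 1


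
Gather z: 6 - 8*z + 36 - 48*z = 42 - 56*z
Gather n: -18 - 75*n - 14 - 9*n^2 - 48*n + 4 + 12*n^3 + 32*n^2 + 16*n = 12*n^3 + 23*n^2 - 107*n - 28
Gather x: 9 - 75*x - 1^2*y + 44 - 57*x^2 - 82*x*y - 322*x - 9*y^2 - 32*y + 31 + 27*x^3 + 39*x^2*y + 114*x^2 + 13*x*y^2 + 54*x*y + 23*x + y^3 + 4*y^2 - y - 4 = 27*x^3 + x^2*(39*y + 57) + x*(13*y^2 - 28*y - 374) + y^3 - 5*y^2 - 34*y + 80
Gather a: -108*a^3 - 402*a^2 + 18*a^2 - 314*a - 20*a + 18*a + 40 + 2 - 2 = -108*a^3 - 384*a^2 - 316*a + 40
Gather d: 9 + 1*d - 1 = d + 8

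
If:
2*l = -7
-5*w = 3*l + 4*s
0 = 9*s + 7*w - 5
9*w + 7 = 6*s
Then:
No Solution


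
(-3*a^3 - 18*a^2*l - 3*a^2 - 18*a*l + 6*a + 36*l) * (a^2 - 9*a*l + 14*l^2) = -3*a^5 + 9*a^4*l - 3*a^4 + 120*a^3*l^2 + 9*a^3*l + 6*a^3 - 252*a^2*l^3 + 120*a^2*l^2 - 18*a^2*l - 252*a*l^3 - 240*a*l^2 + 504*l^3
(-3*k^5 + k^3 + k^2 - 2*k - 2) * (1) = -3*k^5 + k^3 + k^2 - 2*k - 2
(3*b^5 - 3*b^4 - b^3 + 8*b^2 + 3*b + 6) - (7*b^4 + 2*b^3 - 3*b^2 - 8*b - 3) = 3*b^5 - 10*b^4 - 3*b^3 + 11*b^2 + 11*b + 9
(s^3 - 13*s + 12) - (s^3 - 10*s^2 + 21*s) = 10*s^2 - 34*s + 12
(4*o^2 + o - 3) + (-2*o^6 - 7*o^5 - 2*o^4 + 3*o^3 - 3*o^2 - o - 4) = -2*o^6 - 7*o^5 - 2*o^4 + 3*o^3 + o^2 - 7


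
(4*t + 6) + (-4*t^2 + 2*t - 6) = -4*t^2 + 6*t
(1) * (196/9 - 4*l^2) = 196/9 - 4*l^2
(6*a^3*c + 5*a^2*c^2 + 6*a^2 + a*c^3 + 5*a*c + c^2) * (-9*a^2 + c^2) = -54*a^5*c - 45*a^4*c^2 - 54*a^4 - 3*a^3*c^3 - 45*a^3*c + 5*a^2*c^4 - 3*a^2*c^2 + a*c^5 + 5*a*c^3 + c^4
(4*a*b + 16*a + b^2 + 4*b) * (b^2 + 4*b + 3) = 4*a*b^3 + 32*a*b^2 + 76*a*b + 48*a + b^4 + 8*b^3 + 19*b^2 + 12*b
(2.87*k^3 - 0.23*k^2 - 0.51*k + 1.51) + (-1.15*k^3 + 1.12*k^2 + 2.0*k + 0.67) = 1.72*k^3 + 0.89*k^2 + 1.49*k + 2.18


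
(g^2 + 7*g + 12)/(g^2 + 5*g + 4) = (g + 3)/(g + 1)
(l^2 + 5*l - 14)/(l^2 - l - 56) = (l - 2)/(l - 8)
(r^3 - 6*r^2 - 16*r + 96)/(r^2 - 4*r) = r - 2 - 24/r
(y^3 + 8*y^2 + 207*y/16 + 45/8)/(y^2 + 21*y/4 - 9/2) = (16*y^2 + 32*y + 15)/(4*(4*y - 3))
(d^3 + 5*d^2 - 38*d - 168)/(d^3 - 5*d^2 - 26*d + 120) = (d^2 + 11*d + 28)/(d^2 + d - 20)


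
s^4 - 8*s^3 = s^3*(s - 8)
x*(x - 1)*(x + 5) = x^3 + 4*x^2 - 5*x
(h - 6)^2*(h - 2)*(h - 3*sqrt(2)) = h^4 - 14*h^3 - 3*sqrt(2)*h^3 + 42*sqrt(2)*h^2 + 60*h^2 - 180*sqrt(2)*h - 72*h + 216*sqrt(2)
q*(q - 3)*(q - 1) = q^3 - 4*q^2 + 3*q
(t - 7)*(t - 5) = t^2 - 12*t + 35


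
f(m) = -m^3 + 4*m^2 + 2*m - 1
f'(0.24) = 3.75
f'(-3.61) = -65.98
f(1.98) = 10.88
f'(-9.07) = -317.35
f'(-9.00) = -313.00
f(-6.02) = 350.09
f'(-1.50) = -16.75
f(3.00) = 14.00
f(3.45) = 12.45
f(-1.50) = 8.38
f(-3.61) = 90.95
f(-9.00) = 1034.00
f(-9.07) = 1056.06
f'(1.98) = 6.08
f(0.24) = -0.30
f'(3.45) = -6.11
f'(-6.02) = -154.88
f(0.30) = -0.07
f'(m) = -3*m^2 + 8*m + 2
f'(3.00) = -1.00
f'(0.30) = 4.13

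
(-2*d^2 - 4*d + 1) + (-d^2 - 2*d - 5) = -3*d^2 - 6*d - 4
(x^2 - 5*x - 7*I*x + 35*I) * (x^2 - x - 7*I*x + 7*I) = x^4 - 6*x^3 - 14*I*x^3 - 44*x^2 + 84*I*x^2 + 294*x - 70*I*x - 245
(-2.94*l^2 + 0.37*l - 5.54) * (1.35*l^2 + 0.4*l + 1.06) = -3.969*l^4 - 0.6765*l^3 - 10.4474*l^2 - 1.8238*l - 5.8724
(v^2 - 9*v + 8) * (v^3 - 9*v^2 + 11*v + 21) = v^5 - 18*v^4 + 100*v^3 - 150*v^2 - 101*v + 168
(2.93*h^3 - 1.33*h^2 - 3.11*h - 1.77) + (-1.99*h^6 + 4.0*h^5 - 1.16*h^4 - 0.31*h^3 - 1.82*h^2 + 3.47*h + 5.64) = -1.99*h^6 + 4.0*h^5 - 1.16*h^4 + 2.62*h^3 - 3.15*h^2 + 0.36*h + 3.87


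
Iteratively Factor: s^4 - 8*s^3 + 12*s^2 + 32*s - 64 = (s - 4)*(s^3 - 4*s^2 - 4*s + 16) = (s - 4)^2*(s^2 - 4) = (s - 4)^2*(s - 2)*(s + 2)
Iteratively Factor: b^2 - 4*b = (b)*(b - 4)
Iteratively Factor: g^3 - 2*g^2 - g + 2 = (g - 1)*(g^2 - g - 2) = (g - 2)*(g - 1)*(g + 1)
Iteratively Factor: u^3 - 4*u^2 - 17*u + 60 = (u - 5)*(u^2 + u - 12) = (u - 5)*(u - 3)*(u + 4)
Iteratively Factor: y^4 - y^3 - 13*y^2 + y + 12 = (y - 1)*(y^3 - 13*y - 12) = (y - 4)*(y - 1)*(y^2 + 4*y + 3) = (y - 4)*(y - 1)*(y + 1)*(y + 3)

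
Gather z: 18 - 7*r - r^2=-r^2 - 7*r + 18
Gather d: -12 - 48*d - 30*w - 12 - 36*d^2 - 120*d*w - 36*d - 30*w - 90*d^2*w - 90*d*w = d^2*(-90*w - 36) + d*(-210*w - 84) - 60*w - 24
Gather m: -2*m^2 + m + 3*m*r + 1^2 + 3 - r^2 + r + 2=-2*m^2 + m*(3*r + 1) - r^2 + r + 6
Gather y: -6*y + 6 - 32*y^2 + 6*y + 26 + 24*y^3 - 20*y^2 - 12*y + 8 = 24*y^3 - 52*y^2 - 12*y + 40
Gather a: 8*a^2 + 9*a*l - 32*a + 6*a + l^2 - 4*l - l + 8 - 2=8*a^2 + a*(9*l - 26) + l^2 - 5*l + 6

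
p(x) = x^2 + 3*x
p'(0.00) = 3.00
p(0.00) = 0.00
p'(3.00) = 9.00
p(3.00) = 18.00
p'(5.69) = 14.38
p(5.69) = 49.45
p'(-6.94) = -10.88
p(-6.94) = 27.34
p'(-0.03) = 2.94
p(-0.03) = -0.09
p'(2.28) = 7.56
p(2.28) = 12.04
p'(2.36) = 7.72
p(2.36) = 12.65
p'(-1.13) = 0.74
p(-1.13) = -2.11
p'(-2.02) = -1.04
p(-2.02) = -1.98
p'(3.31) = 9.62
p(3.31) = 20.89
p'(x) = 2*x + 3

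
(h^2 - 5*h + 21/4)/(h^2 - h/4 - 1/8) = 2*(-4*h^2 + 20*h - 21)/(-8*h^2 + 2*h + 1)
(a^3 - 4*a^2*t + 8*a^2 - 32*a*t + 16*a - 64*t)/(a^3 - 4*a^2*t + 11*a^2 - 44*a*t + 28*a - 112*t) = (a + 4)/(a + 7)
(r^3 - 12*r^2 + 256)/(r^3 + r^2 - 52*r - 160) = (r - 8)/(r + 5)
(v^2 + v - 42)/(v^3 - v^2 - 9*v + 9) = (v^2 + v - 42)/(v^3 - v^2 - 9*v + 9)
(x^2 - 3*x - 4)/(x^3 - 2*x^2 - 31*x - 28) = (x - 4)/(x^2 - 3*x - 28)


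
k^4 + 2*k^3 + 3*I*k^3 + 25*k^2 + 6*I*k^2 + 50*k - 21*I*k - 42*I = (k + 2)*(k - 3*I)*(k - I)*(k + 7*I)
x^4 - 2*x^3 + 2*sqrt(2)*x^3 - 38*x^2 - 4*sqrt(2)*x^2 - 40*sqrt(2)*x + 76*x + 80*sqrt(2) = (x - 2)*(x - 4*sqrt(2))*(x + sqrt(2))*(x + 5*sqrt(2))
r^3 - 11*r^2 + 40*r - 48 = (r - 4)^2*(r - 3)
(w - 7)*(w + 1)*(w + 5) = w^3 - w^2 - 37*w - 35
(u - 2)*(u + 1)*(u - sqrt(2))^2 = u^4 - 2*sqrt(2)*u^3 - u^3 + 2*sqrt(2)*u^2 - 2*u + 4*sqrt(2)*u - 4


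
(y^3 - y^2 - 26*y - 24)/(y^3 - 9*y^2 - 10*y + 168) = (y + 1)/(y - 7)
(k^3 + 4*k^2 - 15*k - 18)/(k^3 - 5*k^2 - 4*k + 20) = (k^3 + 4*k^2 - 15*k - 18)/(k^3 - 5*k^2 - 4*k + 20)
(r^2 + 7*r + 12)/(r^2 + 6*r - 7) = (r^2 + 7*r + 12)/(r^2 + 6*r - 7)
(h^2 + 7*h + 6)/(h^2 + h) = (h + 6)/h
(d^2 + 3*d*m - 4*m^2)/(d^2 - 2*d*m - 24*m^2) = (d - m)/(d - 6*m)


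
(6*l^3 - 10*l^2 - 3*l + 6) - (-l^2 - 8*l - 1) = 6*l^3 - 9*l^2 + 5*l + 7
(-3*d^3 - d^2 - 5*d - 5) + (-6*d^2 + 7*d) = -3*d^3 - 7*d^2 + 2*d - 5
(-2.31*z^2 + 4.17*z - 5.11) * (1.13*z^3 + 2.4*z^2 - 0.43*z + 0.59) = -2.6103*z^5 - 0.8319*z^4 + 5.227*z^3 - 15.42*z^2 + 4.6576*z - 3.0149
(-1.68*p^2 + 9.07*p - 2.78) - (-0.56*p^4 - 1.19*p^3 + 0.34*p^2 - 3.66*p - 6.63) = 0.56*p^4 + 1.19*p^3 - 2.02*p^2 + 12.73*p + 3.85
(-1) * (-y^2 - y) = y^2 + y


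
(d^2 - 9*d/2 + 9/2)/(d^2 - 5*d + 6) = (d - 3/2)/(d - 2)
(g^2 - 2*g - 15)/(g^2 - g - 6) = (-g^2 + 2*g + 15)/(-g^2 + g + 6)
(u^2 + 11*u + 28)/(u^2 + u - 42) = (u + 4)/(u - 6)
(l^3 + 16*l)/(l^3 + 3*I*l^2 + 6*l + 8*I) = l*(l - 4*I)/(l^2 - I*l + 2)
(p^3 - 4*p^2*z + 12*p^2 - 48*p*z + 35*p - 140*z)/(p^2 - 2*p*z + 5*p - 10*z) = (-p^2 + 4*p*z - 7*p + 28*z)/(-p + 2*z)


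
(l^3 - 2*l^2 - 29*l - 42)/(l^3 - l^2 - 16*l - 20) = (l^2 - 4*l - 21)/(l^2 - 3*l - 10)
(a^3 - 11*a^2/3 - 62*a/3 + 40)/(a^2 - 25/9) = 3*(a^2 - 2*a - 24)/(3*a + 5)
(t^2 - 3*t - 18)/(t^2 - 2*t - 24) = (t + 3)/(t + 4)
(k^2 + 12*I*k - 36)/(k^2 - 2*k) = (k^2 + 12*I*k - 36)/(k*(k - 2))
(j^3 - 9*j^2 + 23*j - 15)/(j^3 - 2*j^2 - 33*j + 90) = (j - 1)/(j + 6)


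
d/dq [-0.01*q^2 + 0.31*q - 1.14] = 0.31 - 0.02*q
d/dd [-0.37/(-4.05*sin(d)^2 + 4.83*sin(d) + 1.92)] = (1.7871 - 2.997*sin(d))*cos(d)/(-4.05*sin(d)^2 + 4.83*sin(d) + 1.92)^2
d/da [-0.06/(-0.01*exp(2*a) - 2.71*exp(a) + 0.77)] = (-0.0012*exp(a) - 0.1626)*exp(a)/(0.01*exp(2*a) + 2.71*exp(a) - 0.77)^2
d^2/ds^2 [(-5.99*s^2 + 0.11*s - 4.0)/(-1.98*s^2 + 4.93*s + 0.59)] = (116.079084*s^3 + 136.074708*s^2 - 235.044612*s + 208.594952)/(7.762392*s^6 - 57.982716*s^5 + 137.431998*s^4 - 85.267801*s^3 - 40.951959*s^2 - 5.148399*s - 0.205379)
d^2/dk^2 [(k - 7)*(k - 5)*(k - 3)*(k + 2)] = 12*k^2 - 78*k + 82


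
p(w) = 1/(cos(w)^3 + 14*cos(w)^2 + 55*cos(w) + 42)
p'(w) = (3*sin(w)*cos(w)^2 + 28*sin(w)*cos(w) + 55*sin(w))/(cos(w)^3 + 14*cos(w)^2 + 55*cos(w) + 42)^2 = (3*cos(w)^2 + 28*cos(w) + 55)*sin(w)/(cos(w)^3 + 14*cos(w)^2 + 55*cos(w) + 42)^2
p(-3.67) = 0.23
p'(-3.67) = 0.90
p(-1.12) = 0.01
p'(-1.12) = -0.01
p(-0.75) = 0.01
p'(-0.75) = -0.01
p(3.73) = 0.19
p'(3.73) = -0.65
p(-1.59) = 0.02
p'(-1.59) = -0.03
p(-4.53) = 0.03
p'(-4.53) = 0.05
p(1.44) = 0.02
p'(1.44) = 0.02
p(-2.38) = 0.11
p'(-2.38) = -0.30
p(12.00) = 0.01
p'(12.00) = 0.00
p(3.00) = 3.32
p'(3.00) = 46.97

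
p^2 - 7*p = p*(p - 7)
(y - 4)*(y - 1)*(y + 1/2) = y^3 - 9*y^2/2 + 3*y/2 + 2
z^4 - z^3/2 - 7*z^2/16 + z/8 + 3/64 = (z - 3/4)*(z - 1/2)*(z + 1/4)*(z + 1/2)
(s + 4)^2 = s^2 + 8*s + 16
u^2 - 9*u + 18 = (u - 6)*(u - 3)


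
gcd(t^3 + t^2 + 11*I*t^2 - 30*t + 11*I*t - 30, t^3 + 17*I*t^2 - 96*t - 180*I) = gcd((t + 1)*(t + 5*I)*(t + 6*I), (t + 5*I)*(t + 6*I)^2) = t^2 + 11*I*t - 30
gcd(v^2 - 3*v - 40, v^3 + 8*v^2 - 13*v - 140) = v + 5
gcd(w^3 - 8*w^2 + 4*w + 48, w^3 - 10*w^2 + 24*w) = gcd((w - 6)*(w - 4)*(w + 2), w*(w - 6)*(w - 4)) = w^2 - 10*w + 24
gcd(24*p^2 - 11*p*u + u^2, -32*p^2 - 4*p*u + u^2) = 8*p - u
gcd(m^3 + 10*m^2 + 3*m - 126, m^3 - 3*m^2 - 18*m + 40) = 1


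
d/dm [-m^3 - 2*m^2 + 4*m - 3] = -3*m^2 - 4*m + 4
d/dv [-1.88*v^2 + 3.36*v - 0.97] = 3.36 - 3.76*v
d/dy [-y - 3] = -1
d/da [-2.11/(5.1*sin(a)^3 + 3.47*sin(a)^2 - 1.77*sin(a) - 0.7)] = (32.283*sin(a)^2 + 14.6434*sin(a) - 3.7347)*cos(a)/(5.1*sin(a)^3 + 3.47*sin(a)^2 - 1.77*sin(a) - 0.7)^2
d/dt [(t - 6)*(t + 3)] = 2*t - 3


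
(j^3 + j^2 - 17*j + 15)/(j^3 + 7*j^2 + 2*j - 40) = (j^2 - 4*j + 3)/(j^2 + 2*j - 8)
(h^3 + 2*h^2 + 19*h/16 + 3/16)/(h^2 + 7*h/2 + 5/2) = (16*h^2 + 16*h + 3)/(8*(2*h + 5))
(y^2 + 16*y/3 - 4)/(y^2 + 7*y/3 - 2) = (y + 6)/(y + 3)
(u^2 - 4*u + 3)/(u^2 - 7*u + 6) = (u - 3)/(u - 6)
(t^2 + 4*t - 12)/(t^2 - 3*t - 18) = (-t^2 - 4*t + 12)/(-t^2 + 3*t + 18)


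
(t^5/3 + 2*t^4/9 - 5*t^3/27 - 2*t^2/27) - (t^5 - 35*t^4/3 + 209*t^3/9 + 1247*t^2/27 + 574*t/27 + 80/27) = -2*t^5/3 + 107*t^4/9 - 632*t^3/27 - 1249*t^2/27 - 574*t/27 - 80/27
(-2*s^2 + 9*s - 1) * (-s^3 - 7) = 2*s^5 - 9*s^4 + s^3 + 14*s^2 - 63*s + 7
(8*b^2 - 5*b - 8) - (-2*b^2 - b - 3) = 10*b^2 - 4*b - 5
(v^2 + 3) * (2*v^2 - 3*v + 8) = 2*v^4 - 3*v^3 + 14*v^2 - 9*v + 24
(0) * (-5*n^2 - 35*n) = 0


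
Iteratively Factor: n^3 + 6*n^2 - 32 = (n + 4)*(n^2 + 2*n - 8) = (n + 4)^2*(n - 2)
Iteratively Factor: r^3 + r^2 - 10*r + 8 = (r + 4)*(r^2 - 3*r + 2) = (r - 2)*(r + 4)*(r - 1)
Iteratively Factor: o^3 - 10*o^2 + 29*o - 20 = (o - 5)*(o^2 - 5*o + 4) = (o - 5)*(o - 4)*(o - 1)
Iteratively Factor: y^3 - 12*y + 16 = (y + 4)*(y^2 - 4*y + 4) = (y - 2)*(y + 4)*(y - 2)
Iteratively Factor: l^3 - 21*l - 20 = (l + 4)*(l^2 - 4*l - 5) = (l + 1)*(l + 4)*(l - 5)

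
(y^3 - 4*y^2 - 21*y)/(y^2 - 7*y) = y + 3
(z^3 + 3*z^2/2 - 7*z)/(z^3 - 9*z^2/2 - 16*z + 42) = z/(z - 6)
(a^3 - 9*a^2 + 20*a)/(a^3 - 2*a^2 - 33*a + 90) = a*(a - 4)/(a^2 + 3*a - 18)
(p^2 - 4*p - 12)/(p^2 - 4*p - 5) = (-p^2 + 4*p + 12)/(-p^2 + 4*p + 5)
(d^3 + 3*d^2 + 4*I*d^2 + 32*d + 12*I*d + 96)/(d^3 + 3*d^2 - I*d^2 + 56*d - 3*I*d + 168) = (d^2 + 4*I*d + 32)/(d^2 - I*d + 56)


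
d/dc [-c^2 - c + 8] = -2*c - 1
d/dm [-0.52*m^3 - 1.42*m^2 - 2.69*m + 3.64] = -1.56*m^2 - 2.84*m - 2.69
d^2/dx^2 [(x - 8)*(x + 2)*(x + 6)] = 6*x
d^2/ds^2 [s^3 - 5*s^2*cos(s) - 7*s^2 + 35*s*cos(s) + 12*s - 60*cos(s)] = 5*s^2*cos(s) + 20*s*sin(s) - 35*s*cos(s) + 6*s - 70*sin(s) + 50*cos(s) - 14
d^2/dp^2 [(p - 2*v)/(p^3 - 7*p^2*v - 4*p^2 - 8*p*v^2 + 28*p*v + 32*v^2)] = 2*((p - 2*v)*(-3*p^2 + 14*p*v + 8*p + 8*v^2 - 28*v)^2 + (-3*p^2 + 14*p*v + 8*p + 8*v^2 - 28*v + (p - 2*v)*(-3*p + 7*v + 4))*(p^3 - 7*p^2*v - 4*p^2 - 8*p*v^2 + 28*p*v + 32*v^2))/(p^3 - 7*p^2*v - 4*p^2 - 8*p*v^2 + 28*p*v + 32*v^2)^3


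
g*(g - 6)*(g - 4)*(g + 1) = g^4 - 9*g^3 + 14*g^2 + 24*g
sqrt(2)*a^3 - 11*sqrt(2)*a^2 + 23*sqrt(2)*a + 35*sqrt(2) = (a - 7)*(a - 5)*(sqrt(2)*a + sqrt(2))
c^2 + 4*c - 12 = (c - 2)*(c + 6)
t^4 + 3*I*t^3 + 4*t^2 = t^2*(t - I)*(t + 4*I)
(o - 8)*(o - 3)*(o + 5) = o^3 - 6*o^2 - 31*o + 120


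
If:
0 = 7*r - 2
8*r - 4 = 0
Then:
No Solution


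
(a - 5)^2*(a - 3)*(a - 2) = a^4 - 15*a^3 + 81*a^2 - 185*a + 150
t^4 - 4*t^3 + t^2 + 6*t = t*(t - 3)*(t - 2)*(t + 1)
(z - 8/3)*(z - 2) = z^2 - 14*z/3 + 16/3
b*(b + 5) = b^2 + 5*b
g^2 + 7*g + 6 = (g + 1)*(g + 6)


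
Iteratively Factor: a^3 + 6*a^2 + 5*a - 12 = (a - 1)*(a^2 + 7*a + 12) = (a - 1)*(a + 4)*(a + 3)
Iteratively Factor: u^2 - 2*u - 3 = (u + 1)*(u - 3)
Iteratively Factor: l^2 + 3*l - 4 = (l - 1)*(l + 4)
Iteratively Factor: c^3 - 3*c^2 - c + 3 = (c - 3)*(c^2 - 1) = (c - 3)*(c - 1)*(c + 1)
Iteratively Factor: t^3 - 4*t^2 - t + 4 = (t + 1)*(t^2 - 5*t + 4) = (t - 1)*(t + 1)*(t - 4)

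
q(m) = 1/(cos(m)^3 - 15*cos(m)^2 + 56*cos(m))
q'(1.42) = 0.78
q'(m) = (3*sin(m)*cos(m)^2 - 30*sin(m)*cos(m) + 56*sin(m))/(cos(m)^3 - 15*cos(m)^2 + 56*cos(m))^2 = (3*sin(m) + 56*sin(m)/cos(m)^2 - 30*tan(m))/((cos(m) - 8)^2*(cos(m) - 7)^2)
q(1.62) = -0.36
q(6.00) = 0.02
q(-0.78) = 0.03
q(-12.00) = 0.03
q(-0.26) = 0.02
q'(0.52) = 0.01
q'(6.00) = -0.00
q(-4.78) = 0.27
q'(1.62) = 7.37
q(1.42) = 0.12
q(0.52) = 0.03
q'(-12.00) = 0.01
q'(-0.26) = -0.00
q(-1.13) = 0.05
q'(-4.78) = 3.90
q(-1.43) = 0.13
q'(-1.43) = -0.90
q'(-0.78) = -0.02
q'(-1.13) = -0.09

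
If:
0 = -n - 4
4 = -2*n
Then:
No Solution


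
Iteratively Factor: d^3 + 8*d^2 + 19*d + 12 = (d + 4)*(d^2 + 4*d + 3) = (d + 3)*(d + 4)*(d + 1)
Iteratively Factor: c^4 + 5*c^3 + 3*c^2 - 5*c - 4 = (c + 1)*(c^3 + 4*c^2 - c - 4) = (c + 1)^2*(c^2 + 3*c - 4) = (c - 1)*(c + 1)^2*(c + 4)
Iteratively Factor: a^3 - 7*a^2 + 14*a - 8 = (a - 2)*(a^2 - 5*a + 4) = (a - 2)*(a - 1)*(a - 4)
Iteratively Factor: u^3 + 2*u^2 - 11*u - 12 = (u - 3)*(u^2 + 5*u + 4) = (u - 3)*(u + 4)*(u + 1)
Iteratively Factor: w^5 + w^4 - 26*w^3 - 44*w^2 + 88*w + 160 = (w + 2)*(w^4 - w^3 - 24*w^2 + 4*w + 80) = (w + 2)*(w + 4)*(w^3 - 5*w^2 - 4*w + 20) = (w + 2)^2*(w + 4)*(w^2 - 7*w + 10) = (w - 2)*(w + 2)^2*(w + 4)*(w - 5)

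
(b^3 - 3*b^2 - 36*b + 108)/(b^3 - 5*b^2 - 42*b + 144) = (b - 6)/(b - 8)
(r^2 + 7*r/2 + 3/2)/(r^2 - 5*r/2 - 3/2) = (r + 3)/(r - 3)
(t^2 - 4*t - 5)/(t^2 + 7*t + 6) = (t - 5)/(t + 6)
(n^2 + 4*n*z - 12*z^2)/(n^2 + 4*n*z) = (n^2 + 4*n*z - 12*z^2)/(n*(n + 4*z))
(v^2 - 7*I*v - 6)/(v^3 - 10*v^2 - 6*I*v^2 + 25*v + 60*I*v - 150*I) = (v - I)/(v^2 - 10*v + 25)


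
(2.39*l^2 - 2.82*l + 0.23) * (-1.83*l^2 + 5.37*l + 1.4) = -4.3737*l^4 + 17.9949*l^3 - 12.2183*l^2 - 2.7129*l + 0.322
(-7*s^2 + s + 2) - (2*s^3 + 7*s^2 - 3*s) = -2*s^3 - 14*s^2 + 4*s + 2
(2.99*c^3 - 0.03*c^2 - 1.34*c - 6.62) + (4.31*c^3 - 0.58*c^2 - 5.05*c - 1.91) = 7.3*c^3 - 0.61*c^2 - 6.39*c - 8.53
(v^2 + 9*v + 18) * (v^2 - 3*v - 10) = v^4 + 6*v^3 - 19*v^2 - 144*v - 180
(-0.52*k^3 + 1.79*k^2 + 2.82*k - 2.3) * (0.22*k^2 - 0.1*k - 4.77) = -0.1144*k^5 + 0.4458*k^4 + 2.9218*k^3 - 9.3263*k^2 - 13.2214*k + 10.971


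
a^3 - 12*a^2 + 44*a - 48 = (a - 6)*(a - 4)*(a - 2)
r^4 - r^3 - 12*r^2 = r^2*(r - 4)*(r + 3)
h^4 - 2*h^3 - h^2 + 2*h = h*(h - 2)*(h - 1)*(h + 1)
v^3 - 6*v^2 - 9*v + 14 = (v - 7)*(v - 1)*(v + 2)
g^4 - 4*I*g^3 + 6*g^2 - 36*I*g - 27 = (g - 3*I)^2*(g - I)*(g + 3*I)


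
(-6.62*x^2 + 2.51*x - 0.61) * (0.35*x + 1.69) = -2.317*x^3 - 10.3093*x^2 + 4.0284*x - 1.0309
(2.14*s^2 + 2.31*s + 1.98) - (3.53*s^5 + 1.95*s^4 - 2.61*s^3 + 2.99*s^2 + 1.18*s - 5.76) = -3.53*s^5 - 1.95*s^4 + 2.61*s^3 - 0.85*s^2 + 1.13*s + 7.74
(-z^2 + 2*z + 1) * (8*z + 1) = -8*z^3 + 15*z^2 + 10*z + 1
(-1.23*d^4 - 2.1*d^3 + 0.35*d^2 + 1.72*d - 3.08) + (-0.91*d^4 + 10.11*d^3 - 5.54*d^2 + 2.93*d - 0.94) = -2.14*d^4 + 8.01*d^3 - 5.19*d^2 + 4.65*d - 4.02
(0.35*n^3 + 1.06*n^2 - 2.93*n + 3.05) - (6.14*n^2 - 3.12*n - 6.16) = 0.35*n^3 - 5.08*n^2 + 0.19*n + 9.21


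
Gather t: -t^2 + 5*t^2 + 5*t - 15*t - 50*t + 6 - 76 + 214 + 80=4*t^2 - 60*t + 224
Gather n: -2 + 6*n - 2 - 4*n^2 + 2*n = -4*n^2 + 8*n - 4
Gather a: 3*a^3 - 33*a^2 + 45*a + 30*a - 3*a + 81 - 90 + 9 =3*a^3 - 33*a^2 + 72*a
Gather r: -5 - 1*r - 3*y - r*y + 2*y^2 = r*(-y - 1) + 2*y^2 - 3*y - 5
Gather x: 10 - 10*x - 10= -10*x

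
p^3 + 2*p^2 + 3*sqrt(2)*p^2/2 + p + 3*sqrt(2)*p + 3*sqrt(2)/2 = (p + 1)^2*(p + 3*sqrt(2)/2)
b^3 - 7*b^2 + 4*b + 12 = (b - 6)*(b - 2)*(b + 1)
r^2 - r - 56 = (r - 8)*(r + 7)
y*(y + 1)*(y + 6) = y^3 + 7*y^2 + 6*y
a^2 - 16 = (a - 4)*(a + 4)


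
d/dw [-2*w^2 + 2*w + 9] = 2 - 4*w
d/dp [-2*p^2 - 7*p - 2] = -4*p - 7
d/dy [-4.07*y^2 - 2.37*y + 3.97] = -8.14*y - 2.37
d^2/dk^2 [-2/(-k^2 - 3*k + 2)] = 4*(-k^2 - 3*k + (2*k + 3)^2 + 2)/(k^2 + 3*k - 2)^3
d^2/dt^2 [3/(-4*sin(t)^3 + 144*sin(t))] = 9*(3*sin(t)^6 - 28*sin(t)^4 + 504*sin(t)^2 - 864)/(4*(sin(t)^2 - 36)^3*sin(t)^3)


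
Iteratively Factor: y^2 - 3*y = (y)*(y - 3)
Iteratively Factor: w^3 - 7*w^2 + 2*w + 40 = (w - 4)*(w^2 - 3*w - 10) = (w - 4)*(w + 2)*(w - 5)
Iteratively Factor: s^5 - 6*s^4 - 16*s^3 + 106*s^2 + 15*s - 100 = (s - 1)*(s^4 - 5*s^3 - 21*s^2 + 85*s + 100) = (s - 5)*(s - 1)*(s^3 - 21*s - 20) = (s - 5)^2*(s - 1)*(s^2 + 5*s + 4) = (s - 5)^2*(s - 1)*(s + 4)*(s + 1)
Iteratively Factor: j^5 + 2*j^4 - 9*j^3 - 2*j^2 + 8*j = (j)*(j^4 + 2*j^3 - 9*j^2 - 2*j + 8) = j*(j - 1)*(j^3 + 3*j^2 - 6*j - 8) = j*(j - 2)*(j - 1)*(j^2 + 5*j + 4) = j*(j - 2)*(j - 1)*(j + 1)*(j + 4)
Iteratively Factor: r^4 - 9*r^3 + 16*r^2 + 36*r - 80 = (r + 2)*(r^3 - 11*r^2 + 38*r - 40) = (r - 4)*(r + 2)*(r^2 - 7*r + 10) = (r - 5)*(r - 4)*(r + 2)*(r - 2)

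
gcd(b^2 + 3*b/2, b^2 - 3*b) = b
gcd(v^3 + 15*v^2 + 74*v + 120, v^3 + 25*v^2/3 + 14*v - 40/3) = v^2 + 9*v + 20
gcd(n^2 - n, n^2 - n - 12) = 1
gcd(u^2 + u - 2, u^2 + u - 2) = u^2 + u - 2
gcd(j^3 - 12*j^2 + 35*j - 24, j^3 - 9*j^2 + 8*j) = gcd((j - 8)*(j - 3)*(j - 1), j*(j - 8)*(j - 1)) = j^2 - 9*j + 8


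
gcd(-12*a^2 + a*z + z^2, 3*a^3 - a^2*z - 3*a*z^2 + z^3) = -3*a + z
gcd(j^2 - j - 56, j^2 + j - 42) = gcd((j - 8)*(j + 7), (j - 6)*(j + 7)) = j + 7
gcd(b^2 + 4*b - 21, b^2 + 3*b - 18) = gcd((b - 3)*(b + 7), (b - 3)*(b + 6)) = b - 3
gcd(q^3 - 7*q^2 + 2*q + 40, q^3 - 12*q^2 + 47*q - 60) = q^2 - 9*q + 20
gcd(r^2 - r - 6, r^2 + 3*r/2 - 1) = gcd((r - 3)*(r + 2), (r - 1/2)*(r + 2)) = r + 2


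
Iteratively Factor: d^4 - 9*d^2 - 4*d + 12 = (d - 1)*(d^3 + d^2 - 8*d - 12) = (d - 3)*(d - 1)*(d^2 + 4*d + 4) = (d - 3)*(d - 1)*(d + 2)*(d + 2)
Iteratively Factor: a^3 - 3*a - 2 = (a + 1)*(a^2 - a - 2) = (a + 1)^2*(a - 2)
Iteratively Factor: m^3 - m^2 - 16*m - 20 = (m + 2)*(m^2 - 3*m - 10) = (m - 5)*(m + 2)*(m + 2)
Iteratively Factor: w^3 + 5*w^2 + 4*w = (w + 1)*(w^2 + 4*w) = w*(w + 1)*(w + 4)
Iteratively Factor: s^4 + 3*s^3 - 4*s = (s + 2)*(s^3 + s^2 - 2*s) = (s - 1)*(s + 2)*(s^2 + 2*s) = (s - 1)*(s + 2)^2*(s)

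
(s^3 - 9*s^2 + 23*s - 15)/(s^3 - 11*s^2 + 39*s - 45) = (s - 1)/(s - 3)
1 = 1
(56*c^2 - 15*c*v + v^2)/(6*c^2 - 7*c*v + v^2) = (56*c^2 - 15*c*v + v^2)/(6*c^2 - 7*c*v + v^2)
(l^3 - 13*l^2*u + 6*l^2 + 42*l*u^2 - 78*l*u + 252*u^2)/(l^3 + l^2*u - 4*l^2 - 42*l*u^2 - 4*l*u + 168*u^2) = (l^2 - 7*l*u + 6*l - 42*u)/(l^2 + 7*l*u - 4*l - 28*u)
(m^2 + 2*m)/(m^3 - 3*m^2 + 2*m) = (m + 2)/(m^2 - 3*m + 2)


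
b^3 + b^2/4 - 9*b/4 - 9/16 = (b - 3/2)*(b + 1/4)*(b + 3/2)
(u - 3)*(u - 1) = u^2 - 4*u + 3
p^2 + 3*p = p*(p + 3)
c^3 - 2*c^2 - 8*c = c*(c - 4)*(c + 2)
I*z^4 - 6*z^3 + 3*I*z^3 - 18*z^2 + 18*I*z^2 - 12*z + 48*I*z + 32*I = (z + 2)*(z - 2*I)*(z + 8*I)*(I*z + I)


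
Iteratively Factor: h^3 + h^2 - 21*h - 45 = (h + 3)*(h^2 - 2*h - 15) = (h + 3)^2*(h - 5)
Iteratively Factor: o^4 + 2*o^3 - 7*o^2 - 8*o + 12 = (o + 3)*(o^3 - o^2 - 4*o + 4) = (o - 1)*(o + 3)*(o^2 - 4) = (o - 2)*(o - 1)*(o + 3)*(o + 2)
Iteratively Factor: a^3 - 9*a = (a + 3)*(a^2 - 3*a) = a*(a + 3)*(a - 3)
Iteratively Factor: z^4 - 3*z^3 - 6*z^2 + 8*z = (z + 2)*(z^3 - 5*z^2 + 4*z) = (z - 1)*(z + 2)*(z^2 - 4*z) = (z - 4)*(z - 1)*(z + 2)*(z)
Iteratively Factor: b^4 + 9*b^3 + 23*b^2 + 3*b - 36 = (b + 3)*(b^3 + 6*b^2 + 5*b - 12) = (b - 1)*(b + 3)*(b^2 + 7*b + 12) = (b - 1)*(b + 3)^2*(b + 4)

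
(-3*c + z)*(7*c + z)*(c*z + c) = -21*c^3*z - 21*c^3 + 4*c^2*z^2 + 4*c^2*z + c*z^3 + c*z^2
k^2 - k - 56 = (k - 8)*(k + 7)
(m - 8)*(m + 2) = m^2 - 6*m - 16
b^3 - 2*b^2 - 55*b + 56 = (b - 8)*(b - 1)*(b + 7)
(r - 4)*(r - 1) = r^2 - 5*r + 4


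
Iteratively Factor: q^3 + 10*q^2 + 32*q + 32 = (q + 4)*(q^2 + 6*q + 8) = (q + 4)^2*(q + 2)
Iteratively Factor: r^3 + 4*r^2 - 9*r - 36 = (r - 3)*(r^2 + 7*r + 12) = (r - 3)*(r + 4)*(r + 3)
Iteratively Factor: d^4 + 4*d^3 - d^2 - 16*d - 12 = (d + 2)*(d^3 + 2*d^2 - 5*d - 6) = (d - 2)*(d + 2)*(d^2 + 4*d + 3) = (d - 2)*(d + 1)*(d + 2)*(d + 3)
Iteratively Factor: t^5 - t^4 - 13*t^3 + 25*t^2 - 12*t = (t)*(t^4 - t^3 - 13*t^2 + 25*t - 12) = t*(t - 1)*(t^3 - 13*t + 12) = t*(t - 3)*(t - 1)*(t^2 + 3*t - 4) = t*(t - 3)*(t - 1)^2*(t + 4)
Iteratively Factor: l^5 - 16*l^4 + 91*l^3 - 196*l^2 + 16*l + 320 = (l + 1)*(l^4 - 17*l^3 + 108*l^2 - 304*l + 320) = (l - 4)*(l + 1)*(l^3 - 13*l^2 + 56*l - 80) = (l - 4)^2*(l + 1)*(l^2 - 9*l + 20) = (l - 4)^3*(l + 1)*(l - 5)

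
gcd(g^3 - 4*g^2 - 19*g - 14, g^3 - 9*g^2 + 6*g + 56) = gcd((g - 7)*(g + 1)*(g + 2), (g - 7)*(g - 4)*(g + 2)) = g^2 - 5*g - 14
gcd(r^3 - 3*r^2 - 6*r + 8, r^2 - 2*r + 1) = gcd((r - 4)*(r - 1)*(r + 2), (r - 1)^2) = r - 1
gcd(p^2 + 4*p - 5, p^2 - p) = p - 1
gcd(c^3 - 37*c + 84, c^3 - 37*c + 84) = c^3 - 37*c + 84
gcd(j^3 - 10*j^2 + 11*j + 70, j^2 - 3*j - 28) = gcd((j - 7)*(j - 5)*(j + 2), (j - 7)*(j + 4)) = j - 7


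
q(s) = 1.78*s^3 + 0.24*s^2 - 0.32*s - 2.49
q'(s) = 5.34*s^2 + 0.48*s - 0.32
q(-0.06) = -2.47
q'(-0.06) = -0.33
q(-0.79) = -2.97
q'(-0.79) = 2.63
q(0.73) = -1.90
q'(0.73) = 2.88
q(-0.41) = -2.44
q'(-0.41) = 0.38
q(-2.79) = -38.39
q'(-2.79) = 39.91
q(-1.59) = -8.53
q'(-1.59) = 12.42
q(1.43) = 2.75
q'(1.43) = 11.29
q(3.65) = 86.10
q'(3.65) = 72.57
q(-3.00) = -47.43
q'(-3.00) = 46.30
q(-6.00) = -376.41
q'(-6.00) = 189.04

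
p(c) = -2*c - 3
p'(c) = -2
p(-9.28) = 15.56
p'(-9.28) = -2.00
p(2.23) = -7.46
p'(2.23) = -2.00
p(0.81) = -4.62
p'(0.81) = -2.00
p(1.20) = -5.40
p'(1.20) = -2.00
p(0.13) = -3.26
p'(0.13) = -2.00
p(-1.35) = -0.30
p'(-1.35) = -2.00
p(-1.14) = -0.72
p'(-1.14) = -2.00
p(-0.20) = -2.60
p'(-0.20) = -2.00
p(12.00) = -27.00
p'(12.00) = -2.00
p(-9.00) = 15.00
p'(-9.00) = -2.00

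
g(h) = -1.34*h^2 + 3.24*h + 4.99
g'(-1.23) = 6.54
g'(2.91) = -4.56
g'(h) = 3.24 - 2.68*h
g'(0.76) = 1.20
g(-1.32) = -1.62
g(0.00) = 4.99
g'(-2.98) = 11.23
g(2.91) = 3.07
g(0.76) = 6.68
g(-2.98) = -16.56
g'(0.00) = 3.24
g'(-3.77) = 13.34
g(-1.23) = -1.02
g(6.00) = -23.81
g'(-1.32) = 6.78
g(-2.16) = -8.26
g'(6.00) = -12.84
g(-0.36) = 3.65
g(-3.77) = -26.27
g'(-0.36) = 4.20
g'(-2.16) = 9.03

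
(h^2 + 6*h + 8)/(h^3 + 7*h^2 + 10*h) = (h + 4)/(h*(h + 5))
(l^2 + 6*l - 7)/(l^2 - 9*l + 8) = (l + 7)/(l - 8)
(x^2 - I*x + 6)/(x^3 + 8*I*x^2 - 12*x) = (x - 3*I)/(x*(x + 6*I))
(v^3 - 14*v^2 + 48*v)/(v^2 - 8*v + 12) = v*(v - 8)/(v - 2)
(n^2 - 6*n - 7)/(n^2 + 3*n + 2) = (n - 7)/(n + 2)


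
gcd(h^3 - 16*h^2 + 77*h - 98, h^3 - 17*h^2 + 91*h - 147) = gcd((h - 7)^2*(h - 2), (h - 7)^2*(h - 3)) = h^2 - 14*h + 49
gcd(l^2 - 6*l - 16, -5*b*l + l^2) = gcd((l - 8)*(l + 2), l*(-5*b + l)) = 1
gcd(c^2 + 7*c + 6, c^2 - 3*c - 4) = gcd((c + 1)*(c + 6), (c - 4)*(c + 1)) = c + 1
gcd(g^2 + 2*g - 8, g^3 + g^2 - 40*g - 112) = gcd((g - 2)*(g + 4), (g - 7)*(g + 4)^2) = g + 4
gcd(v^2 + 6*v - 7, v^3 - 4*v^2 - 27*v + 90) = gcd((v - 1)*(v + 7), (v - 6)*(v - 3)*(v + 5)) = 1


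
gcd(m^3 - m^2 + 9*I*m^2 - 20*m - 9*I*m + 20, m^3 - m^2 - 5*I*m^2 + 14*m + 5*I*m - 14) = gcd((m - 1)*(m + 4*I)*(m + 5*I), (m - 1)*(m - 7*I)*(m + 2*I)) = m - 1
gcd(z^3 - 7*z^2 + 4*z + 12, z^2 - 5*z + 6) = z - 2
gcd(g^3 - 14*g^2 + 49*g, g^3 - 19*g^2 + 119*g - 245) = g^2 - 14*g + 49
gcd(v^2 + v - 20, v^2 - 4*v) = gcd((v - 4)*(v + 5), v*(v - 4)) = v - 4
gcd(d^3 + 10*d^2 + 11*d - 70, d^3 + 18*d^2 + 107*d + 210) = d^2 + 12*d + 35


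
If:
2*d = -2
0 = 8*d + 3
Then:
No Solution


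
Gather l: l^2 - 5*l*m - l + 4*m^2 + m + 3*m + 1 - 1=l^2 + l*(-5*m - 1) + 4*m^2 + 4*m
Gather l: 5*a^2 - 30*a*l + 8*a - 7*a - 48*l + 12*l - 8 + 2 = 5*a^2 + a + l*(-30*a - 36) - 6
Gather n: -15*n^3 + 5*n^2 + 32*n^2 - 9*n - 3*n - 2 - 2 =-15*n^3 + 37*n^2 - 12*n - 4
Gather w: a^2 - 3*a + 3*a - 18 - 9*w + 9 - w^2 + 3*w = a^2 - w^2 - 6*w - 9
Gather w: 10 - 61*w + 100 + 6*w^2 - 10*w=6*w^2 - 71*w + 110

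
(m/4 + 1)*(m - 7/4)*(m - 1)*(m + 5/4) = m^4/4 + 5*m^3/8 - 123*m^2/64 - 73*m/64 + 35/16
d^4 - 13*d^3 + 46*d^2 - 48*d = d*(d - 8)*(d - 3)*(d - 2)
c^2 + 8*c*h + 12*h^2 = (c + 2*h)*(c + 6*h)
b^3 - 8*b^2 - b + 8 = (b - 8)*(b - 1)*(b + 1)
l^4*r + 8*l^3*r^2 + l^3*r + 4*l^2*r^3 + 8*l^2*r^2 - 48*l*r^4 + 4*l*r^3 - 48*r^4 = (l - 2*r)*(l + 4*r)*(l + 6*r)*(l*r + r)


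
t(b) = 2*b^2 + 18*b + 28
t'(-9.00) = -18.00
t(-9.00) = 28.00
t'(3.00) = 30.00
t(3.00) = 100.00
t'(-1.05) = 13.80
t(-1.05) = 11.30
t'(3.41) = 31.64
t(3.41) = 112.64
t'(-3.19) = 5.24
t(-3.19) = -9.07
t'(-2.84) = 6.64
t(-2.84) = -6.99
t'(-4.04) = 1.84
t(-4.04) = -12.08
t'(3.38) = 31.52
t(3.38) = 111.69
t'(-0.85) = 14.60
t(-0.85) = 14.14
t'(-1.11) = 13.56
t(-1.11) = 10.48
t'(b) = 4*b + 18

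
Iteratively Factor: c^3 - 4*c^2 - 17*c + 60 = (c - 3)*(c^2 - c - 20) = (c - 5)*(c - 3)*(c + 4)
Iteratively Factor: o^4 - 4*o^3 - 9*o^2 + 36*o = (o - 3)*(o^3 - o^2 - 12*o) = o*(o - 3)*(o^2 - o - 12) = o*(o - 3)*(o + 3)*(o - 4)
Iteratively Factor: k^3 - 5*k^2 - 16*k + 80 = (k + 4)*(k^2 - 9*k + 20) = (k - 4)*(k + 4)*(k - 5)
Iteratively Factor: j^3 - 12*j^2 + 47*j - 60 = (j - 5)*(j^2 - 7*j + 12) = (j - 5)*(j - 3)*(j - 4)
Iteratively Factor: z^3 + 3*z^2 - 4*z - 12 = (z + 2)*(z^2 + z - 6) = (z + 2)*(z + 3)*(z - 2)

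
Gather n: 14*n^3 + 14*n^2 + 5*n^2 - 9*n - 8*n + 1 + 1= 14*n^3 + 19*n^2 - 17*n + 2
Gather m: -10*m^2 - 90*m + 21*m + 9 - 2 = -10*m^2 - 69*m + 7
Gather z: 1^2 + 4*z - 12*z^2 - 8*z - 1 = -12*z^2 - 4*z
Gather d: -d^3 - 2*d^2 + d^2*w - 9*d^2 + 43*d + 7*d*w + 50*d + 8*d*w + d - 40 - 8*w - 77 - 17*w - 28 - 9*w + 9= -d^3 + d^2*(w - 11) + d*(15*w + 94) - 34*w - 136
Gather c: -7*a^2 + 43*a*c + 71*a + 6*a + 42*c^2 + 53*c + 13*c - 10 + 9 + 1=-7*a^2 + 77*a + 42*c^2 + c*(43*a + 66)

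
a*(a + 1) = a^2 + a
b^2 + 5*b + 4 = (b + 1)*(b + 4)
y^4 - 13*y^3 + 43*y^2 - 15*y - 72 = (y - 8)*(y - 3)^2*(y + 1)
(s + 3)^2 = s^2 + 6*s + 9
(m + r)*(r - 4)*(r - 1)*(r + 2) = m*r^3 - 3*m*r^2 - 6*m*r + 8*m + r^4 - 3*r^3 - 6*r^2 + 8*r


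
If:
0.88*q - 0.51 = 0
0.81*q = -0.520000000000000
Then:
No Solution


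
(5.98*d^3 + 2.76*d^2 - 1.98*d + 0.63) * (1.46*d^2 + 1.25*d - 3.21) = 8.7308*d^5 + 11.5046*d^4 - 18.6366*d^3 - 10.4148*d^2 + 7.1433*d - 2.0223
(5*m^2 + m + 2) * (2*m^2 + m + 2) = 10*m^4 + 7*m^3 + 15*m^2 + 4*m + 4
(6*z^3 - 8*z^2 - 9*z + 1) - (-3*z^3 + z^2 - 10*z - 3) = 9*z^3 - 9*z^2 + z + 4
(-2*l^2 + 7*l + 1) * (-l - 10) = 2*l^3 + 13*l^2 - 71*l - 10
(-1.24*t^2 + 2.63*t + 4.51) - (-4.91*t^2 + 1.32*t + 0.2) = 3.67*t^2 + 1.31*t + 4.31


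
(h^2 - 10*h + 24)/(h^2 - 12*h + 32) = (h - 6)/(h - 8)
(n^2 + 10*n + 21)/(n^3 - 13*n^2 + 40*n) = (n^2 + 10*n + 21)/(n*(n^2 - 13*n + 40))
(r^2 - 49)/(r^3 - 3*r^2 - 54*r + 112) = (r - 7)/(r^2 - 10*r + 16)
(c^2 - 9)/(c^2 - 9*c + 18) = (c + 3)/(c - 6)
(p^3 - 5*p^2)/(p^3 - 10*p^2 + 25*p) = p/(p - 5)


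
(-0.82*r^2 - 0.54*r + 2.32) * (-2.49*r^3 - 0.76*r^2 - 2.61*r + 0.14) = 2.0418*r^5 + 1.9678*r^4 - 3.2262*r^3 - 0.4686*r^2 - 6.1308*r + 0.3248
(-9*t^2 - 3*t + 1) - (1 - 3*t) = -9*t^2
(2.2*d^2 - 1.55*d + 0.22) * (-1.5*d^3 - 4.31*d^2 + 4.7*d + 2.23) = -3.3*d^5 - 7.157*d^4 + 16.6905*d^3 - 3.3272*d^2 - 2.4225*d + 0.4906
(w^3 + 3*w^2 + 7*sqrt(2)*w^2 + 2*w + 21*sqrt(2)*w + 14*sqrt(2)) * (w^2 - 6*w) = w^5 - 3*w^4 + 7*sqrt(2)*w^4 - 21*sqrt(2)*w^3 - 16*w^3 - 112*sqrt(2)*w^2 - 12*w^2 - 84*sqrt(2)*w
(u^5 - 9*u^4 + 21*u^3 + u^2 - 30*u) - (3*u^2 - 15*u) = u^5 - 9*u^4 + 21*u^3 - 2*u^2 - 15*u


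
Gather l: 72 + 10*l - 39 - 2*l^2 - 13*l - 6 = -2*l^2 - 3*l + 27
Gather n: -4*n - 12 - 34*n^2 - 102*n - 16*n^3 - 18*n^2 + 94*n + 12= -16*n^3 - 52*n^2 - 12*n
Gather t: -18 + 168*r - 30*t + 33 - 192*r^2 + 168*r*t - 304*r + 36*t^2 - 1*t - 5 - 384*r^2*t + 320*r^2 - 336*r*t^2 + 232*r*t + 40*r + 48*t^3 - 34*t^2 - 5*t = 128*r^2 - 96*r + 48*t^3 + t^2*(2 - 336*r) + t*(-384*r^2 + 400*r - 36) + 10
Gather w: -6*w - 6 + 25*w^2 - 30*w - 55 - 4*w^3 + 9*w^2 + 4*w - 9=-4*w^3 + 34*w^2 - 32*w - 70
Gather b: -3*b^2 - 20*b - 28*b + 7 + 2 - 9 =-3*b^2 - 48*b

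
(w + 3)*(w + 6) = w^2 + 9*w + 18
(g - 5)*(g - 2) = g^2 - 7*g + 10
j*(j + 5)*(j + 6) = j^3 + 11*j^2 + 30*j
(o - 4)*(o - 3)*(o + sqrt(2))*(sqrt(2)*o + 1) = sqrt(2)*o^4 - 7*sqrt(2)*o^3 + 3*o^3 - 21*o^2 + 13*sqrt(2)*o^2 - 7*sqrt(2)*o + 36*o + 12*sqrt(2)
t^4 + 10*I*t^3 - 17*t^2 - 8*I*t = t*(t + I)^2*(t + 8*I)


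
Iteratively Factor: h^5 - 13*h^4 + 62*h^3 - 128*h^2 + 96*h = (h - 4)*(h^4 - 9*h^3 + 26*h^2 - 24*h) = (h - 4)^2*(h^3 - 5*h^2 + 6*h) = h*(h - 4)^2*(h^2 - 5*h + 6) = h*(h - 4)^2*(h - 2)*(h - 3)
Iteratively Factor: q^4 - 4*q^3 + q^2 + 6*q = (q + 1)*(q^3 - 5*q^2 + 6*q) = (q - 2)*(q + 1)*(q^2 - 3*q) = (q - 3)*(q - 2)*(q + 1)*(q)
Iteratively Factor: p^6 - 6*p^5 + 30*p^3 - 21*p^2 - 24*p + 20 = (p - 1)*(p^5 - 5*p^4 - 5*p^3 + 25*p^2 + 4*p - 20) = (p - 1)*(p + 2)*(p^4 - 7*p^3 + 9*p^2 + 7*p - 10) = (p - 5)*(p - 1)*(p + 2)*(p^3 - 2*p^2 - p + 2) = (p - 5)*(p - 1)^2*(p + 2)*(p^2 - p - 2) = (p - 5)*(p - 2)*(p - 1)^2*(p + 2)*(p + 1)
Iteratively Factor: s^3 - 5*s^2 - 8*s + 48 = (s - 4)*(s^2 - s - 12) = (s - 4)^2*(s + 3)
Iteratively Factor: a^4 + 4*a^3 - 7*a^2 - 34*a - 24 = (a - 3)*(a^3 + 7*a^2 + 14*a + 8) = (a - 3)*(a + 4)*(a^2 + 3*a + 2) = (a - 3)*(a + 1)*(a + 4)*(a + 2)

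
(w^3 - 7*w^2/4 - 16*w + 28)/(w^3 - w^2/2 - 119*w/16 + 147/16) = 4*(w^2 - 16)/(4*w^2 + 5*w - 21)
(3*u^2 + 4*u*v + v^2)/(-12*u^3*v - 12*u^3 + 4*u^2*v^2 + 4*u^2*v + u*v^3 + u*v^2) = (3*u^2 + 4*u*v + v^2)/(u*(-12*u^2*v - 12*u^2 + 4*u*v^2 + 4*u*v + v^3 + v^2))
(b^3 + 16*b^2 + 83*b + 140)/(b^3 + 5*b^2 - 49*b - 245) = (b + 4)/(b - 7)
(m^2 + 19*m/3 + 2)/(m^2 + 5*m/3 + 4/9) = 3*(m + 6)/(3*m + 4)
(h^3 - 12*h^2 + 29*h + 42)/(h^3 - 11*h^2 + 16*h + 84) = (h + 1)/(h + 2)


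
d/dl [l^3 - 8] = 3*l^2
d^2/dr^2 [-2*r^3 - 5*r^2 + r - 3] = -12*r - 10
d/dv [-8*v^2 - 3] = -16*v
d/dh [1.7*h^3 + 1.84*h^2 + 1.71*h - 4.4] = 5.1*h^2 + 3.68*h + 1.71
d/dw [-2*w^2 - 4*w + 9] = -4*w - 4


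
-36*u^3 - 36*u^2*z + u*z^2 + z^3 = (-6*u + z)*(u + z)*(6*u + z)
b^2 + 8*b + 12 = (b + 2)*(b + 6)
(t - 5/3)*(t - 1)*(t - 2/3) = t^3 - 10*t^2/3 + 31*t/9 - 10/9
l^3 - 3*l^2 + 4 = (l - 2)^2*(l + 1)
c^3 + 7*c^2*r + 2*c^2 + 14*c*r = c*(c + 2)*(c + 7*r)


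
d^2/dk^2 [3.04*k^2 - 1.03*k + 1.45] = 6.08000000000000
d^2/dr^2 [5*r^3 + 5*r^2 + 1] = 30*r + 10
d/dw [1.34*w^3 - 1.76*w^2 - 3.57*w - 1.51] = 4.02*w^2 - 3.52*w - 3.57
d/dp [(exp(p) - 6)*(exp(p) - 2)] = 2*(exp(p) - 4)*exp(p)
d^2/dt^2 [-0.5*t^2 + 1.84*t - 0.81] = -1.00000000000000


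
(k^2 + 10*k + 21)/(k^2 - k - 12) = (k + 7)/(k - 4)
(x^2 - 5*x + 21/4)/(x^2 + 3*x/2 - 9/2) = (x - 7/2)/(x + 3)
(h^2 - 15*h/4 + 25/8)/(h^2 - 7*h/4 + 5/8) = (2*h - 5)/(2*h - 1)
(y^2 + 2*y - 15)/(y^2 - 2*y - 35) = (y - 3)/(y - 7)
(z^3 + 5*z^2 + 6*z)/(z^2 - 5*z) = (z^2 + 5*z + 6)/(z - 5)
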